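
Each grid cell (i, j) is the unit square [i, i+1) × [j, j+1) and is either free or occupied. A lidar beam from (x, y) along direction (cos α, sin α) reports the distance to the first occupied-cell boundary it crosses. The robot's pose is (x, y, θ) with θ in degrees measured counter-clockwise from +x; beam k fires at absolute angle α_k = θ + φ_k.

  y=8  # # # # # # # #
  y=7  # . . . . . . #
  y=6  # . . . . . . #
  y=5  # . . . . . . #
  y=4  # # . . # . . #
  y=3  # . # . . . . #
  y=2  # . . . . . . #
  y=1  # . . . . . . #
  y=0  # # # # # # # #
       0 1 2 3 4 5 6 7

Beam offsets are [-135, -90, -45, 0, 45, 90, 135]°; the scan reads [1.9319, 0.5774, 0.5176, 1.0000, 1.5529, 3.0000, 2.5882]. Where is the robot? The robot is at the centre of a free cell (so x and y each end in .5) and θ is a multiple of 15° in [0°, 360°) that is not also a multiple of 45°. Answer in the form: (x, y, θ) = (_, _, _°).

(x, y, θ) = (5.5, 1.5, 330°)

Candidates: 39 free-cell centres × 16 headings = 624 poses. Raycast each; keep the one whose scan matches to 4 dp.
  (6.5, 2.5, 150°): beam 1 = 0.5176 ≠ 1.9319 ✗
  (5.5, 3.5, 195°): beam 1 = 3.0000 ≠ 1.9319 ✗
  (2.5, 2.5, 345°): beam 1 = 1.7321 ≠ 1.9319 ✗
  (6.5, 6.5, 30°): beam 1 = 5.6940 ≠ 1.9319 ✗
  …
  (5.5, 1.5, 330°): r_1=1.9319, r_2=0.5774, r_3=0.5176, r_4=1.0000, r_5=1.5529, r_6=3.0000, r_7=2.5882 — all match ✓
No second candidate reproduces the full scan.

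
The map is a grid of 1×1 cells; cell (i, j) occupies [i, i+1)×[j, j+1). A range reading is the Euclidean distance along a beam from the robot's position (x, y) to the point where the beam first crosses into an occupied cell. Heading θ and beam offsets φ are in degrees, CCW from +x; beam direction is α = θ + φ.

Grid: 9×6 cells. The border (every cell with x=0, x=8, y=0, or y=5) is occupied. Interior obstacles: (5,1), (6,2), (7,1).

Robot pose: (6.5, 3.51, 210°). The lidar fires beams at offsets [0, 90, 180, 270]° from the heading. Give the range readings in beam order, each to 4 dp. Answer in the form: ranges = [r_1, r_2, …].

beam 1: φ=0°, α=210°
  d=(-0.8660,-0.5000)  start (6,3)  tX=0.5774 tY=1.0200  stride 1/|dx|=1.1547 1/|dy|=2.0000
    cross x-line → (5,3), t=0.5774
    cross y-line → (5,2), t=1.0200
    cross x-line → (4,2), t=1.7321
    cross x-line → (3,2), t=2.8868
    cross y-line → (3,1), t=3.0200
    cross x-line → (2,1), t=4.0415
    cross y-line → (2,0), t=5.0200 (wall)
  → r_1 = 5.0200
beam 2: φ=90°, α=300°
  d=(0.5000,-0.8660)  start (6,3)  tX=1.0000 tY=0.5889  stride 1/|dx|=2.0000 1/|dy|=1.1547
    cross y-line → (6,2), t=0.5889 (wall)
  → r_2 = 0.5889
beam 3: φ=180°, α=30°
  d=(0.8660,0.5000)  start (6,3)  tX=0.5774 tY=0.9800  stride 1/|dx|=1.1547 1/|dy|=2.0000
    cross x-line → (7,3), t=0.5774
    cross y-line → (7,4), t=0.9800
    cross x-line → (8,4), t=1.7321 (wall)
  → r_3 = 1.7321
beam 4: φ=270°, α=120°
  d=(-0.5000,0.8660)  start (6,3)  tX=1.0000 tY=0.5658  stride 1/|dx|=2.0000 1/|dy|=1.1547
    cross y-line → (6,4), t=0.5658
    cross x-line → (5,4), t=1.0000
    cross y-line → (5,5), t=1.7205 (wall)
  → r_4 = 1.7205

ranges = [5.0200, 0.5889, 1.7321, 1.7205]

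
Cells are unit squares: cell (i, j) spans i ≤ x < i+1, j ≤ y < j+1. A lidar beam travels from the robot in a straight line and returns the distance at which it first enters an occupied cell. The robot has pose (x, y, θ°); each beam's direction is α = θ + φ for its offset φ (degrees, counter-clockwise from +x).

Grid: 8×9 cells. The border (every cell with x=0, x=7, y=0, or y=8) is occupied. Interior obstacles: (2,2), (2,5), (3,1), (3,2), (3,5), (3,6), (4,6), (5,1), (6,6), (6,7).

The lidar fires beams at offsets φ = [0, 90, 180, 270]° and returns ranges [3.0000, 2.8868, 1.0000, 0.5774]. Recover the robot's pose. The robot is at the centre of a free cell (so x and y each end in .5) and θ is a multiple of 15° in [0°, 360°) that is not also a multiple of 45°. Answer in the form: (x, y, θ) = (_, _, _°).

Candidates: 32 free-cell centres × 16 headings = 512 poses. Raycast each; keep the one whose scan matches to 4 dp.
  (2.5, 1.5, 345°): beam 1 = 0.5176 ≠ 3.0000 ✗
  (3.5, 7.5, 330°): beam 1 = 1.0000 ≠ 3.0000 ✗
  (4.5, 3.5, 120°): beam 1 = 1.7321 ≠ 3.0000 ✗
  (3.5, 4.5, 195°): beam 1 = 2.5882 ≠ 3.0000 ✗
  (5.5, 6.5, 285°): beam 1 = 5.6940 ≠ 3.0000 ✗
  …
  (6.5, 3.5, 120°): r_1=3.0000, r_2=2.8868, r_3=1.0000, r_4=0.5774 — all match ✓
Only this pose fits every beam.

(x, y, θ) = (6.5, 3.5, 120°)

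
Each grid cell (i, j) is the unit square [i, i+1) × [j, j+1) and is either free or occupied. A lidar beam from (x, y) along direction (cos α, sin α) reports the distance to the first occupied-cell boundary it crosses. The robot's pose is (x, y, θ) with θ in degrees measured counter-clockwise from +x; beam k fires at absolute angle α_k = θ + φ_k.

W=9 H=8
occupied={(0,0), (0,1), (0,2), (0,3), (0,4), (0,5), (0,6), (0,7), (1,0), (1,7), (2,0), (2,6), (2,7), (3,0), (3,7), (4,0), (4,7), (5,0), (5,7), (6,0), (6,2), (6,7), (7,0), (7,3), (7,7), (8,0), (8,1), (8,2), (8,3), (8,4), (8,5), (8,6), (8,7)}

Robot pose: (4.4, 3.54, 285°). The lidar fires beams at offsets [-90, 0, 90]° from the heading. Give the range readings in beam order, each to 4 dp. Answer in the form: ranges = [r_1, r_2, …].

ranges = [3.5199, 2.6296, 3.7270]

beam 1: φ=-90°, α=195°
  cosα=-0.9659 sinα=-0.2588 | (4,3) | tMaxX 0.4141 tMaxY 2.0864 | tΔX 1.0353 tΔY 3.8637
    t=0.4141 [x] (3,3)
    t=1.4494 [x] (2,3)
    t=2.0864 [y] (2,2)
    t=2.4847 [x] (1,2)
    t=3.5199 [x] (0,2) — stop
  → r_1 = 3.5199
beam 2: φ=0°, α=285°
  cosα=0.2588 sinα=-0.9659 | (4,3) | tMaxX 2.3182 tMaxY 0.5590 | tΔX 3.8637 tΔY 1.0353
    t=0.5590 [y] (4,2)
    t=1.5943 [y] (4,1)
    t=2.3182 [x] (5,1)
    t=2.6296 [y] (5,0) — stop
  → r_2 = 2.6296
beam 3: φ=90°, α=15°
  cosα=0.9659 sinα=0.2588 | (4,3) | tMaxX 0.6212 tMaxY 1.7773 | tΔX 1.0353 tΔY 3.8637
    t=0.6212 [x] (5,3)
    t=1.6564 [x] (6,3)
    t=1.7773 [y] (6,4)
    t=2.6917 [x] (7,4)
    t=3.7270 [x] (8,4) — stop
  → r_3 = 3.7270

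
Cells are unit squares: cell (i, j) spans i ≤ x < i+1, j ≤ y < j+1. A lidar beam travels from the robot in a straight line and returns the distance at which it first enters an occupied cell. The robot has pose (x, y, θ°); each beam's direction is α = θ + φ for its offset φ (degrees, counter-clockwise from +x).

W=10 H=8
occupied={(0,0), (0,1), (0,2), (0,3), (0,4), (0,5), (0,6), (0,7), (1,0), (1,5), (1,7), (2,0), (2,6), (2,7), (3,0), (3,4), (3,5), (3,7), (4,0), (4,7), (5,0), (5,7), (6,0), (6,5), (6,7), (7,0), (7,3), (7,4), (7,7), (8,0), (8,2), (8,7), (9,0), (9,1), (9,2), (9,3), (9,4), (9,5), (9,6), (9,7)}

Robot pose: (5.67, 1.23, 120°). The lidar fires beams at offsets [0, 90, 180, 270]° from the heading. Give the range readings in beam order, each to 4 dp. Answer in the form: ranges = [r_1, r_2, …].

ranges = [3.3400, 0.4600, 0.2656, 2.6905]

beam 1: φ=0°, α=120°
  dir = (cos 120°, sin 120°) = (-0.5000, 0.8660); from cell (5,1)
  next x-line at t=1.3400, next y-line at t=0.8891; Δt_x=2.0000, Δt_y=1.1547
    y: enter (5,2) at t=0.8891
    x: enter (4,2) at t=1.3400
    y: enter (4,3) at t=2.0438
    y: enter (4,4) at t=3.1985
    x: enter (3,4) at t=3.3400 ← occupied
  → r_1 = 3.3400
beam 2: φ=90°, α=210°
  dir = (cos 210°, sin 210°) = (-0.8660, -0.5000); from cell (5,1)
  next x-line at t=0.7736, next y-line at t=0.4600; Δt_x=1.1547, Δt_y=2.0000
    y: enter (5,0) at t=0.4600 ← occupied
  → r_2 = 0.4600
beam 3: φ=180°, α=300°
  dir = (cos 300°, sin 300°) = (0.5000, -0.8660); from cell (5,1)
  next x-line at t=0.6600, next y-line at t=0.2656; Δt_x=2.0000, Δt_y=1.1547
    y: enter (5,0) at t=0.2656 ← occupied
  → r_3 = 0.2656
beam 4: φ=270°, α=30°
  dir = (cos 30°, sin 30°) = (0.8660, 0.5000); from cell (5,1)
  next x-line at t=0.3811, next y-line at t=1.5400; Δt_x=1.1547, Δt_y=2.0000
    x: enter (6,1) at t=0.3811
    x: enter (7,1) at t=1.5358
    y: enter (7,2) at t=1.5400
    x: enter (8,2) at t=2.6905 ← occupied
  → r_4 = 2.6905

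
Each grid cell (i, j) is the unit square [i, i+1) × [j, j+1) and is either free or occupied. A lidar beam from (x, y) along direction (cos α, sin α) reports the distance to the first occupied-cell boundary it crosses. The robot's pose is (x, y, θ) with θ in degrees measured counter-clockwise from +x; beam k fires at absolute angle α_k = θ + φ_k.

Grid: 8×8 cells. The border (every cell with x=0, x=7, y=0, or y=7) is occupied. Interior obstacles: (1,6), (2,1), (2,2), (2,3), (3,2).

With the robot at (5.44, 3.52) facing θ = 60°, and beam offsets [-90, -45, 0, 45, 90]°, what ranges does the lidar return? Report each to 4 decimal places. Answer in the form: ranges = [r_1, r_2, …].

beam 1: φ=-90°, α=330°
  d=(0.8660,-0.5000)  start (5,3)  tX=0.6466 tY=1.0400  stride 1/|dx|=1.1547 1/|dy|=2.0000
    cross x-line → (6,3), t=0.6466
    cross y-line → (6,2), t=1.0400
    cross x-line → (7,2), t=1.8013 (wall)
  → r_1 = 1.8013
beam 2: φ=-45°, α=15°
  d=(0.9659,0.2588)  start (5,3)  tX=0.5798 tY=1.8546  stride 1/|dx|=1.0353 1/|dy|=3.8637
    cross x-line → (6,3), t=0.5798
    cross x-line → (7,3), t=1.6150 (wall)
  → r_2 = 1.6150
beam 3: φ=0°, α=60°
  d=(0.5000,0.8660)  start (5,3)  tX=1.1200 tY=0.5543  stride 1/|dx|=2.0000 1/|dy|=1.1547
    cross y-line → (5,4), t=0.5543
    cross x-line → (6,4), t=1.1200
    cross y-line → (6,5), t=1.7090
    cross y-line → (6,6), t=2.8637
    cross x-line → (7,6), t=3.1200 (wall)
  → r_3 = 3.1200
beam 4: φ=45°, α=105°
  d=(-0.2588,0.9659)  start (5,3)  tX=1.7000 tY=0.4969  stride 1/|dx|=3.8637 1/|dy|=1.0353
    cross y-line → (5,4), t=0.4969
    cross y-line → (5,5), t=1.5322
    cross x-line → (4,5), t=1.7000
    cross y-line → (4,6), t=2.5675
    cross y-line → (4,7), t=3.6028 (wall)
  → r_4 = 3.6028
beam 5: φ=90°, α=150°
  d=(-0.8660,0.5000)  start (5,3)  tX=0.5081 tY=0.9600  stride 1/|dx|=1.1547 1/|dy|=2.0000
    cross x-line → (4,3), t=0.5081
    cross y-line → (4,4), t=0.9600
    cross x-line → (3,4), t=1.6628
    cross x-line → (2,4), t=2.8175
    cross y-line → (2,5), t=2.9600
    cross x-line → (1,5), t=3.9722
    cross y-line → (1,6), t=4.9600 (wall)
  → r_5 = 4.9600

ranges = [1.8013, 1.6150, 3.1200, 3.6028, 4.9600]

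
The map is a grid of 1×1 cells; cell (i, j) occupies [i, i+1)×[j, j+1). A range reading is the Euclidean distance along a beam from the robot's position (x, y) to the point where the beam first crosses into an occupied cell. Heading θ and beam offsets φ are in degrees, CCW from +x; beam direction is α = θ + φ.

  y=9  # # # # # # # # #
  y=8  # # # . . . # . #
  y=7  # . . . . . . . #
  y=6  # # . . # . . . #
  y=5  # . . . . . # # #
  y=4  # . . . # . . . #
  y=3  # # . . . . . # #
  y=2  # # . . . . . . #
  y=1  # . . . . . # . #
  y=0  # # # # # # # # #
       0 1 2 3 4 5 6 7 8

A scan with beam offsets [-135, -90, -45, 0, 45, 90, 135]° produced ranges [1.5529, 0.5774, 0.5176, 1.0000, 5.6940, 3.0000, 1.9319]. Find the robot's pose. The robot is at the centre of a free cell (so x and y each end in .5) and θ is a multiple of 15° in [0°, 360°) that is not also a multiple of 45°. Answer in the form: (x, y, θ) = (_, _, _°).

The pose lattice has 44·16 = 704 candidates. Test each by forward raycasting.
  (3.5, 3.5, 60°): beam 1 = 2.5882 ≠ 1.5529 ✗
  (4.5, 3.5, 195°): beam 1 = 0.5774 ≠ 1.5529 ✗
  (6.5, 3.5, 255°): beam 1 = 3.0000 ≠ 1.5529 ✗
  (3.5, 8.5, 165°): beam 1 = 1.0000 ≠ 1.5529 ✗
  (4.5, 8.5, 60°): beam 2 = 4.0415 ≠ 0.5774 ✗
  …
  (2.5, 1.5, 330°): r_1=1.5529, r_2=0.5774, r_3=0.5176, r_4=1.0000, r_5=5.6940, r_6=3.0000, r_7=1.9319 — all match ✓
Only this pose fits every beam.

(x, y, θ) = (2.5, 1.5, 330°)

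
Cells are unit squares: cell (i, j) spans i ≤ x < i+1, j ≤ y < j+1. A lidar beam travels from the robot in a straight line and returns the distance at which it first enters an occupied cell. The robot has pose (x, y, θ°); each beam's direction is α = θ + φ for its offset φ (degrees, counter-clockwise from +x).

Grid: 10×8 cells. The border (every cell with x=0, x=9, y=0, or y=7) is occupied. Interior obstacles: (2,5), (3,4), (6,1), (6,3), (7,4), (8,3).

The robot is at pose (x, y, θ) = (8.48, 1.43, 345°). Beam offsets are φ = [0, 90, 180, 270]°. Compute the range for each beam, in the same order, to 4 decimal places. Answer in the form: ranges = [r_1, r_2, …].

ranges = [0.5383, 1.6254, 1.5322, 0.4452]

beam 1: φ=0°, α=345°
  d=(0.9659,-0.2588)  start (8,1)  tX=0.5383 tY=1.6614  stride 1/|dx|=1.0353 1/|dy|=3.8637
    cross x-line → (9,1), t=0.5383 (wall)
  → r_1 = 0.5383
beam 2: φ=90°, α=75°
  d=(0.2588,0.9659)  start (8,1)  tX=2.0091 tY=0.5901  stride 1/|dx|=3.8637 1/|dy|=1.0353
    cross y-line → (8,2), t=0.5901
    cross y-line → (8,3), t=1.6254 (wall)
  → r_2 = 1.6254
beam 3: φ=180°, α=165°
  d=(-0.9659,0.2588)  start (8,1)  tX=0.4969 tY=2.2023  stride 1/|dx|=1.0353 1/|dy|=3.8637
    cross x-line → (7,1), t=0.4969
    cross x-line → (6,1), t=1.5322 (wall)
  → r_3 = 1.5322
beam 4: φ=270°, α=255°
  d=(-0.2588,-0.9659)  start (8,1)  tX=1.8546 tY=0.4452  stride 1/|dx|=3.8637 1/|dy|=1.0353
    cross y-line → (8,0), t=0.4452 (wall)
  → r_4 = 0.4452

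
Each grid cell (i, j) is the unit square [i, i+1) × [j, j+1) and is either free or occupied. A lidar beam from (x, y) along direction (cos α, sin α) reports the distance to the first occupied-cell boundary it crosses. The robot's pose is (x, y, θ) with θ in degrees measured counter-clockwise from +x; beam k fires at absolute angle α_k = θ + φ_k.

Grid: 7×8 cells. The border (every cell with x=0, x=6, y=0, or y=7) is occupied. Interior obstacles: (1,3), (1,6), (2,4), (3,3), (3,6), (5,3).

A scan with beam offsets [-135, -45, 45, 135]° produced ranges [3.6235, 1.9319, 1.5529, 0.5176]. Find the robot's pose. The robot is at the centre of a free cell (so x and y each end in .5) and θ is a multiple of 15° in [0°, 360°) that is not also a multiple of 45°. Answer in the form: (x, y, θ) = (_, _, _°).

(x, y, θ) = (2.5, 1.5, 150°)

The pose lattice has 24·16 = 384 candidates. Test each by forward raycasting.
  (4.5, 5.5, 60°): beam 1 = 1.9319 ≠ 3.6235 ✗
  (5.5, 2.5, 210°): beam 1 = 0.5176 ≠ 3.6235 ✗
  (2.5, 2.5, 300°): beam 1 = 1.5529 ≠ 3.6235 ✗
  (4.5, 4.5, 150°): beam 1 = 1.5529 ≠ 3.6235 ✗
  …
  (2.5, 1.5, 150°): r_1=3.6235, r_2=1.9319, r_3=1.5529, r_4=0.5176 — all match ✓
Only this pose fits every beam.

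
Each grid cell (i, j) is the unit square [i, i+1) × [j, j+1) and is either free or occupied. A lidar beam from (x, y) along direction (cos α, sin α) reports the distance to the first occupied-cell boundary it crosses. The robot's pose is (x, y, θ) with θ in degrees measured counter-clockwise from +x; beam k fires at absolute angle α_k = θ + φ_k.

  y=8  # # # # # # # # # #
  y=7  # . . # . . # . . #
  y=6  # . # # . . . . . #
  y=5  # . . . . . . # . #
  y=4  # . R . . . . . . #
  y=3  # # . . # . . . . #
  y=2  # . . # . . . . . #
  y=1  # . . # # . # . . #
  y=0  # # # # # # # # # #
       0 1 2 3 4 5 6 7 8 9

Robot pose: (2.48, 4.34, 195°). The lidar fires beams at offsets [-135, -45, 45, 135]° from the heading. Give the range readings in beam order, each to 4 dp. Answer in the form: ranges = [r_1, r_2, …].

beam 1: φ=-135°, α=60°
  dir = (cos 60°, sin 60°) = (0.5000, 0.8660); from cell (2,4)
  next x-line at t=1.0400, next y-line at t=0.7621; Δt_x=2.0000, Δt_y=1.1547
    y: enter (2,5) at t=0.7621
    x: enter (3,5) at t=1.0400
    y: enter (3,6) at t=1.9168 ← occupied
  → r_1 = 1.9168
beam 2: φ=-45°, α=150°
  dir = (cos 150°, sin 150°) = (-0.8660, 0.5000); from cell (2,4)
  next x-line at t=0.5543, next y-line at t=1.3200; Δt_x=1.1547, Δt_y=2.0000
    x: enter (1,4) at t=0.5543
    y: enter (1,5) at t=1.3200
    x: enter (0,5) at t=1.7090 ← occupied
  → r_2 = 1.7090
beam 3: φ=45°, α=240°
  dir = (cos 240°, sin 240°) = (-0.5000, -0.8660); from cell (2,4)
  next x-line at t=0.9600, next y-line at t=0.3926; Δt_x=2.0000, Δt_y=1.1547
    y: enter (2,3) at t=0.3926
    x: enter (1,3) at t=0.9600 ← occupied
  → r_3 = 0.9600
beam 4: φ=135°, α=330°
  dir = (cos 330°, sin 330°) = (0.8660, -0.5000); from cell (2,4)
  next x-line at t=0.6004, next y-line at t=0.6800; Δt_x=1.1547, Δt_y=2.0000
    x: enter (3,4) at t=0.6004
    y: enter (3,3) at t=0.6800
    x: enter (4,3) at t=1.7551 ← occupied
  → r_4 = 1.7551

ranges = [1.9168, 1.7090, 0.9600, 1.7551]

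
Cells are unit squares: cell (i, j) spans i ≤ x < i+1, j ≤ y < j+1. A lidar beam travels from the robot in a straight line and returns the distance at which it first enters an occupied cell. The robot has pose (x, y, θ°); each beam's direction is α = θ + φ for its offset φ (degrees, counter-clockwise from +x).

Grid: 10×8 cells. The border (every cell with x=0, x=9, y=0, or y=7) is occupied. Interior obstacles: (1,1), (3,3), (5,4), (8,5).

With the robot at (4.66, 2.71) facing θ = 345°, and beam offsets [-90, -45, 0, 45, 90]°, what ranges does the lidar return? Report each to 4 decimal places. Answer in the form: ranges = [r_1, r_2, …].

ranges = [1.7703, 1.9745, 4.4931, 4.5800, 1.3355]

beam 1: φ=-90°, α=255°
  dir = (cos 255°, sin 255°) = (-0.2588, -0.9659); from cell (4,2)
  next x-line at t=2.5500, next y-line at t=0.7350; Δt_x=3.8637, Δt_y=1.0353
    y: enter (4,1) at t=0.7350
    y: enter (4,0) at t=1.7703 ← occupied
  → r_1 = 1.7703
beam 2: φ=-45°, α=300°
  dir = (cos 300°, sin 300°) = (0.5000, -0.8660); from cell (4,2)
  next x-line at t=0.6800, next y-line at t=0.8198; Δt_x=2.0000, Δt_y=1.1547
    x: enter (5,2) at t=0.6800
    y: enter (5,1) at t=0.8198
    y: enter (5,0) at t=1.9745 ← occupied
  → r_2 = 1.9745
beam 3: φ=0°, α=345°
  dir = (cos 345°, sin 345°) = (0.9659, -0.2588); from cell (4,2)
  next x-line at t=0.3520, next y-line at t=2.7432; Δt_x=1.0353, Δt_y=3.8637
    x: enter (5,2) at t=0.3520
    x: enter (6,2) at t=1.3873
    x: enter (7,2) at t=2.4225
    y: enter (7,1) at t=2.7432
    x: enter (8,1) at t=3.4578
    x: enter (9,1) at t=4.4931 ← occupied
  → r_3 = 4.4931
beam 4: φ=45°, α=30°
  dir = (cos 30°, sin 30°) = (0.8660, 0.5000); from cell (4,2)
  next x-line at t=0.3926, next y-line at t=0.5800; Δt_x=1.1547, Δt_y=2.0000
    x: enter (5,2) at t=0.3926
    y: enter (5,3) at t=0.5800
    x: enter (6,3) at t=1.5473
    y: enter (6,4) at t=2.5800
    x: enter (7,4) at t=2.7020
    x: enter (8,4) at t=3.8567
    y: enter (8,5) at t=4.5800 ← occupied
  → r_4 = 4.5800
beam 5: φ=90°, α=75°
  dir = (cos 75°, sin 75°) = (0.2588, 0.9659); from cell (4,2)
  next x-line at t=1.3137, next y-line at t=0.3002; Δt_x=3.8637, Δt_y=1.0353
    y: enter (4,3) at t=0.3002
    x: enter (5,3) at t=1.3137
    y: enter (5,4) at t=1.3355 ← occupied
  → r_5 = 1.3355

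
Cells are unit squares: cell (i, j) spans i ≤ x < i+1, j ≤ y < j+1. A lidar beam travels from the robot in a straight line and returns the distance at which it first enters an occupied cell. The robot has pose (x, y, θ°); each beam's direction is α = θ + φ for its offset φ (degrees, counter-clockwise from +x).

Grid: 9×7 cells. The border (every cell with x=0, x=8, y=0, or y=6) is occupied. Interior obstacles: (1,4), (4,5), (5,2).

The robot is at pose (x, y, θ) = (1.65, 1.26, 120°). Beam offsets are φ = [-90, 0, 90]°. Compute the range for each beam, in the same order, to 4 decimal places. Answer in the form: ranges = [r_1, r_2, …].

beam 1: φ=-90°, α=30°
  d=(0.8660,0.5000)  start (1,1)  tX=0.4041 tY=1.4800  stride 1/|dx|=1.1547 1/|dy|=2.0000
    cross x-line → (2,1), t=0.4041
    cross y-line → (2,2), t=1.4800
    cross x-line → (3,2), t=1.5588
    cross x-line → (4,2), t=2.7135
    cross y-line → (4,3), t=3.4800
    cross x-line → (5,3), t=3.8682
    cross x-line → (6,3), t=5.0229
    cross y-line → (6,4), t=5.4800
    cross x-line → (7,4), t=6.1776
    cross x-line → (8,4), t=7.3323 (wall)
  → r_1 = 7.3323
beam 2: φ=0°, α=120°
  d=(-0.5000,0.8660)  start (1,1)  tX=1.3000 tY=0.8545  stride 1/|dx|=2.0000 1/|dy|=1.1547
    cross y-line → (1,2), t=0.8545
    cross x-line → (0,2), t=1.3000 (wall)
  → r_2 = 1.3000
beam 3: φ=90°, α=210°
  d=(-0.8660,-0.5000)  start (1,1)  tX=0.7506 tY=0.5200  stride 1/|dx|=1.1547 1/|dy|=2.0000
    cross y-line → (1,0), t=0.5200 (wall)
  → r_3 = 0.5200

ranges = [7.3323, 1.3000, 0.5200]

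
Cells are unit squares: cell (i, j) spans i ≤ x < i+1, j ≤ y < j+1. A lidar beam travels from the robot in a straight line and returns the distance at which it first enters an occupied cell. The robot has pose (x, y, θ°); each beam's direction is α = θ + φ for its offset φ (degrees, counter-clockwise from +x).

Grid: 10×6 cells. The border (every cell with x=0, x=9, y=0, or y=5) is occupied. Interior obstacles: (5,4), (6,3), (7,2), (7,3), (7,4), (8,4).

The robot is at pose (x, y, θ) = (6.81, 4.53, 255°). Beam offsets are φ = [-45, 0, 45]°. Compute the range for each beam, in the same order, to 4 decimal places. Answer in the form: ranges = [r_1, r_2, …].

beam 1: φ=-45°, α=210°
  dir = (cos 210°, sin 210°) = (-0.8660, -0.5000); from cell (6,4)
  next x-line at t=0.9353, next y-line at t=1.0600; Δt_x=1.1547, Δt_y=2.0000
    x: enter (5,4) at t=0.9353 ← occupied
  → r_1 = 0.9353
beam 2: φ=0°, α=255°
  dir = (cos 255°, sin 255°) = (-0.2588, -0.9659); from cell (6,4)
  next x-line at t=3.1296, next y-line at t=0.5487; Δt_x=3.8637, Δt_y=1.0353
    y: enter (6,3) at t=0.5487 ← occupied
  → r_2 = 0.5487
beam 3: φ=45°, α=300°
  dir = (cos 300°, sin 300°) = (0.5000, -0.8660); from cell (6,4)
  next x-line at t=0.3800, next y-line at t=0.6120; Δt_x=2.0000, Δt_y=1.1547
    x: enter (7,4) at t=0.3800 ← occupied
  → r_3 = 0.3800

ranges = [0.9353, 0.5487, 0.3800]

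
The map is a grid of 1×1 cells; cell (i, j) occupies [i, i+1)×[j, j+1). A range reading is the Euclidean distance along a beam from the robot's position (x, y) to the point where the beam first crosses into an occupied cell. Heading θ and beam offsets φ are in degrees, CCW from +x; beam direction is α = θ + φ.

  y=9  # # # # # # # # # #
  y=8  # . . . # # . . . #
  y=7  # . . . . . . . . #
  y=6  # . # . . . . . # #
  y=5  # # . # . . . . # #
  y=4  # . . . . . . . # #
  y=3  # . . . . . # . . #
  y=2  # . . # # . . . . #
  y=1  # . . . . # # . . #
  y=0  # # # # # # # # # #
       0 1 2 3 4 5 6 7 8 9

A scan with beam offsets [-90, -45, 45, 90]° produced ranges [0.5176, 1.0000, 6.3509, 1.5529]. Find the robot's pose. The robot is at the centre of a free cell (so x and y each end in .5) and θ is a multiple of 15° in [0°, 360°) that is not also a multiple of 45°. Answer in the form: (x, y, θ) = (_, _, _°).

The pose lattice has 51·16 = 816 candidates. Test each by forward raycasting.
  (3.5, 3.5, 120°): beam 1 = 5.1962 ≠ 0.5176 ✗
  (1.5, 6.5, 300°): beam 1 = 0.5774 ≠ 0.5176 ✗
  (8.5, 7.5, 75°): beam 2 = 0.5774 ≠ 1.0000 ✗
  …
  (3.5, 3.5, 15°): r_1=0.5176, r_2=1.0000, r_3=6.3509, r_4=1.5529 — all match ✓
Only this pose fits every beam.

(x, y, θ) = (3.5, 3.5, 15°)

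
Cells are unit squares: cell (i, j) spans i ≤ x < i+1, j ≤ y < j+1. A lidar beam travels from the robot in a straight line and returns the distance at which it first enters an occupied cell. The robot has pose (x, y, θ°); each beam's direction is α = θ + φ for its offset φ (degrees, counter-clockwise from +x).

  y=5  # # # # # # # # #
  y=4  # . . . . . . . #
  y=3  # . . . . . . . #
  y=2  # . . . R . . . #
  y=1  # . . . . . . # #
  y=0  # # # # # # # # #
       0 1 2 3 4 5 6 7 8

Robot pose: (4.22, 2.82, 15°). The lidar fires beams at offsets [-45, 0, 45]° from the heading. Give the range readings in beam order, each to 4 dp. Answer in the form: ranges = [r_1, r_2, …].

beam 1: φ=-45°, α=330°
  direction (0.8660, -0.5000); cell (4,2); t to first gridline: x 0.9007, y 1.6400 (then +1.1547 / +2.0000)
    (5,2) via x @ 0.9007
    (5,1) via y @ 1.6400
    (6,1) via x @ 2.0554
    (7,1) via x @ 3.2101  # hit
  → r_1 = 3.2101
beam 2: φ=0°, α=15°
  direction (0.9659, 0.2588); cell (4,2); t to first gridline: x 0.8075, y 0.6955 (then +1.0353 / +3.8637)
    (4,3) via y @ 0.6955
    (5,3) via x @ 0.8075
    (6,3) via x @ 1.8428
    (7,3) via x @ 2.8781
    (8,3) via x @ 3.9133  # hit
  → r_2 = 3.9133
beam 3: φ=45°, α=60°
  direction (0.5000, 0.8660); cell (4,2); t to first gridline: x 1.5600, y 0.2078 (then +2.0000 / +1.1547)
    (4,3) via y @ 0.2078
    (4,4) via y @ 1.3625
    (5,4) via x @ 1.5600
    (5,5) via y @ 2.5172  # hit
  → r_3 = 2.5172

ranges = [3.2101, 3.9133, 2.5172]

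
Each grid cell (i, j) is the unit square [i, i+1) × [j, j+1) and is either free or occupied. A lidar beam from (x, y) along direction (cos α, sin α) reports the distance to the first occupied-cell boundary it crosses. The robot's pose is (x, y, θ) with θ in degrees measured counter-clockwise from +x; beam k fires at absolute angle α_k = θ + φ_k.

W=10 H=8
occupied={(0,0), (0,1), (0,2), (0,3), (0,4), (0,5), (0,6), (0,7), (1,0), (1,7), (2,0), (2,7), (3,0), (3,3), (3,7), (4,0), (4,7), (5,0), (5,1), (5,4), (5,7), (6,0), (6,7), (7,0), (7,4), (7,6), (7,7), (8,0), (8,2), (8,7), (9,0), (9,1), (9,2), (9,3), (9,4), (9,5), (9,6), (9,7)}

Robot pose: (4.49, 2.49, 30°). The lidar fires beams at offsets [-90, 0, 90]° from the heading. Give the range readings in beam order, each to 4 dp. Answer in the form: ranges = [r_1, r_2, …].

ranges = [1.0200, 3.0200, 0.9800]

beam 1: φ=-90°, α=300°
  cosα=0.5000 sinα=-0.8660 | (4,2) | tMaxX 1.0200 tMaxY 0.5658 | tΔX 2.0000 tΔY 1.1547
    t=0.5658 [y] (4,1)
    t=1.0200 [x] (5,1) — stop
  → r_1 = 1.0200
beam 2: φ=0°, α=30°
  cosα=0.8660 sinα=0.5000 | (4,2) | tMaxX 0.5889 tMaxY 1.0200 | tΔX 1.1547 tΔY 2.0000
    t=0.5889 [x] (5,2)
    t=1.0200 [y] (5,3)
    t=1.7436 [x] (6,3)
    t=2.8983 [x] (7,3)
    t=3.0200 [y] (7,4) — stop
  → r_2 = 3.0200
beam 3: φ=90°, α=120°
  cosα=-0.5000 sinα=0.8660 | (4,2) | tMaxX 0.9800 tMaxY 0.5889 | tΔX 2.0000 tΔY 1.1547
    t=0.5889 [y] (4,3)
    t=0.9800 [x] (3,3) — stop
  → r_3 = 0.9800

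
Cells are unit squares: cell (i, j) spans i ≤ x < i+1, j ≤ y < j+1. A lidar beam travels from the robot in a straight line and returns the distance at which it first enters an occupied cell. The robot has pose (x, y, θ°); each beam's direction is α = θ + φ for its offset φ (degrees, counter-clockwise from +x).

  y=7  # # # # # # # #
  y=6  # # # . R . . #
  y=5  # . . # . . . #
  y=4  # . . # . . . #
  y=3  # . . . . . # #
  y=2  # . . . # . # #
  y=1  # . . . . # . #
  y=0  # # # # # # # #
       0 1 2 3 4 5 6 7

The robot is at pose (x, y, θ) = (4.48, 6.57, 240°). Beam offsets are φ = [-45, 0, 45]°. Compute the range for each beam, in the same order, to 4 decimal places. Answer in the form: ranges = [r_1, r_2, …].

ranges = [1.5322, 0.9600, 4.7312]

beam 1: φ=-45°, α=195°
  dir = (cos 195°, sin 195°) = (-0.9659, -0.2588); from cell (4,6)
  next x-line at t=0.4969, next y-line at t=2.2023; Δt_x=1.0353, Δt_y=3.8637
    x: enter (3,6) at t=0.4969
    x: enter (2,6) at t=1.5322 ← occupied
  → r_1 = 1.5322
beam 2: φ=0°, α=240°
  dir = (cos 240°, sin 240°) = (-0.5000, -0.8660); from cell (4,6)
  next x-line at t=0.9600, next y-line at t=0.6582; Δt_x=2.0000, Δt_y=1.1547
    y: enter (4,5) at t=0.6582
    x: enter (3,5) at t=0.9600 ← occupied
  → r_2 = 0.9600
beam 3: φ=45°, α=285°
  dir = (cos 285°, sin 285°) = (0.2588, -0.9659); from cell (4,6)
  next x-line at t=2.0091, next y-line at t=0.5901; Δt_x=3.8637, Δt_y=1.0353
    y: enter (4,5) at t=0.5901
    y: enter (4,4) at t=1.6254
    x: enter (5,4) at t=2.0091
    y: enter (5,3) at t=2.6607
    y: enter (5,2) at t=3.6959
    y: enter (5,1) at t=4.7312 ← occupied
  → r_3 = 4.7312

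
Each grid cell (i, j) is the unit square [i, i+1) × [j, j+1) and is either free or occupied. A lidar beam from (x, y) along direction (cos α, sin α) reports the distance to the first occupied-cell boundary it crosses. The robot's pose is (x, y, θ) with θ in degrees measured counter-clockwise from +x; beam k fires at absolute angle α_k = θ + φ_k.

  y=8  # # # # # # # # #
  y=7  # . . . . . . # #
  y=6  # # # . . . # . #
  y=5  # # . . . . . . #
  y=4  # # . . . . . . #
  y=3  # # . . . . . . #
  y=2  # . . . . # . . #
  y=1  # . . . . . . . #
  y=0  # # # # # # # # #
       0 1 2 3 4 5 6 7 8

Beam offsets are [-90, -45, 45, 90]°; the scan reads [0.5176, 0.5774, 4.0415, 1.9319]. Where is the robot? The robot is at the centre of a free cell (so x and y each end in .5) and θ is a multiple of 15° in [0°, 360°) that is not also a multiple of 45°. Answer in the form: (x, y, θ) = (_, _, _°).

(x, y, θ) = (7.5, 6.5, 195°)

Enumerate (i+0.5, j+0.5, θ) over the 41 free cells and 16 admissible headings. For each, cast all 4 beams and compare to the given ranges.
  (5.5, 5.5, 30°): beam 1 = 5.0000 ≠ 0.5176 ✗
  (2.5, 4.5, 105°): beam 1 = 5.6940 ≠ 0.5176 ✗
  (7.5, 4.5, 210°): beam 1 = 1.7321 ≠ 0.5176 ✗
  (4.5, 3.5, 150°): beam 1 = 3.0000 ≠ 0.5176 ✗
  …
  (7.5, 6.5, 195°): r_1=0.5176, r_2=0.5774, r_3=4.0415, r_4=1.9319 — all match ✓
Unique over the lattice → pose = (7.5, 6.5, 195°).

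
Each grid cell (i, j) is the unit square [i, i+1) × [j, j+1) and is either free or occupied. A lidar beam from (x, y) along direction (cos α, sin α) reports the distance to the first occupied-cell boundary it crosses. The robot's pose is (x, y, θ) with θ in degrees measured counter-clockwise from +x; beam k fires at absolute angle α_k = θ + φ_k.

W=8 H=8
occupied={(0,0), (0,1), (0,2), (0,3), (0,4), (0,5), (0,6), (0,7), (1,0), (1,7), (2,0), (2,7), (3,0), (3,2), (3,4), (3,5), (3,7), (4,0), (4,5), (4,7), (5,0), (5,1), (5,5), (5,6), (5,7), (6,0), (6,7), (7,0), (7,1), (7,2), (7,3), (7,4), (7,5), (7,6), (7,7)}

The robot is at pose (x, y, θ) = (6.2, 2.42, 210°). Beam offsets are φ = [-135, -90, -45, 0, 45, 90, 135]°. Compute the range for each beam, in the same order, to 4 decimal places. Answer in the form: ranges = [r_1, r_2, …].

beam 1: φ=-135°, α=75°
  dir = (cos 75°, sin 75°) = (0.2588, 0.9659); from cell (6,2)
  next x-line at t=3.0910, next y-line at t=0.6005; Δt_x=3.8637, Δt_y=1.0353
    y: enter (6,3) at t=0.6005
    y: enter (6,4) at t=1.6357
    y: enter (6,5) at t=2.6710
    x: enter (7,5) at t=3.0910 ← occupied
  → r_1 = 3.0910
beam 2: φ=-90°, α=120°
  dir = (cos 120°, sin 120°) = (-0.5000, 0.8660); from cell (6,2)
  next x-line at t=0.4000, next y-line at t=0.6697; Δt_x=2.0000, Δt_y=1.1547
    x: enter (5,2) at t=0.4000
    y: enter (5,3) at t=0.6697
    y: enter (5,4) at t=1.8244
    x: enter (4,4) at t=2.4000
    y: enter (4,5) at t=2.9791 ← occupied
  → r_2 = 2.9791
beam 3: φ=-45°, α=165°
  dir = (cos 165°, sin 165°) = (-0.9659, 0.2588); from cell (6,2)
  next x-line at t=0.2071, next y-line at t=2.2409; Δt_x=1.0353, Δt_y=3.8637
    x: enter (5,2) at t=0.2071
    x: enter (4,2) at t=1.2423
    y: enter (4,3) at t=2.2409
    x: enter (3,3) at t=2.2776
    x: enter (2,3) at t=3.3129
    x: enter (1,3) at t=4.3482
    x: enter (0,3) at t=5.3834 ← occupied
  → r_3 = 5.3834
beam 4: φ=0°, α=210°
  dir = (cos 210°, sin 210°) = (-0.8660, -0.5000); from cell (6,2)
  next x-line at t=0.2309, next y-line at t=0.8400; Δt_x=1.1547, Δt_y=2.0000
    x: enter (5,2) at t=0.2309
    y: enter (5,1) at t=0.8400 ← occupied
  → r_4 = 0.8400
beam 5: φ=45°, α=255°
  dir = (cos 255°, sin 255°) = (-0.2588, -0.9659); from cell (6,2)
  next x-line at t=0.7727, next y-line at t=0.4348; Δt_x=3.8637, Δt_y=1.0353
    y: enter (6,1) at t=0.4348
    x: enter (5,1) at t=0.7727 ← occupied
  → r_5 = 0.7727
beam 6: φ=90°, α=300°
  dir = (cos 300°, sin 300°) = (0.5000, -0.8660); from cell (6,2)
  next x-line at t=1.6000, next y-line at t=0.4850; Δt_x=2.0000, Δt_y=1.1547
    y: enter (6,1) at t=0.4850
    x: enter (7,1) at t=1.6000 ← occupied
  → r_6 = 1.6000
beam 7: φ=135°, α=345°
  dir = (cos 345°, sin 345°) = (0.9659, -0.2588); from cell (6,2)
  next x-line at t=0.8282, next y-line at t=1.6228; Δt_x=1.0353, Δt_y=3.8637
    x: enter (7,2) at t=0.8282 ← occupied
  → r_7 = 0.8282

ranges = [3.0910, 2.9791, 5.3834, 0.8400, 0.7727, 1.6000, 0.8282]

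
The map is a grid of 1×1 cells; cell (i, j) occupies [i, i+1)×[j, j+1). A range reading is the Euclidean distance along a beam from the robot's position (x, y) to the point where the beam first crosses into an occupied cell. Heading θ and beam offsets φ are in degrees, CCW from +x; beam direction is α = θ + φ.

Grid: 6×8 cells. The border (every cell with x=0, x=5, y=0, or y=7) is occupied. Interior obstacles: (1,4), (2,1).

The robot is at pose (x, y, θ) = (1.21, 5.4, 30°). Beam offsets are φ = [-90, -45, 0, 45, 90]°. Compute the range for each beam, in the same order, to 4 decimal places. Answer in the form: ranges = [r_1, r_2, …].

ranges = [0.4619, 3.9237, 3.2000, 1.6564, 0.4200]

beam 1: φ=-90°, α=300°
  cosα=0.5000 sinα=-0.8660 | (1,5) | tMaxX 1.5800 tMaxY 0.4619 | tΔX 2.0000 tΔY 1.1547
    t=0.4619 [y] (1,4) — stop
  → r_1 = 0.4619
beam 2: φ=-45°, α=345°
  cosα=0.9659 sinα=-0.2588 | (1,5) | tMaxX 0.8179 tMaxY 1.5455 | tΔX 1.0353 tΔY 3.8637
    t=0.8179 [x] (2,5)
    t=1.5455 [y] (2,4)
    t=1.8531 [x] (3,4)
    t=2.8884 [x] (4,4)
    t=3.9237 [x] (5,4) — stop
  → r_2 = 3.9237
beam 3: φ=0°, α=30°
  cosα=0.8660 sinα=0.5000 | (1,5) | tMaxX 0.9122 tMaxY 1.2000 | tΔX 1.1547 tΔY 2.0000
    t=0.9122 [x] (2,5)
    t=1.2000 [y] (2,6)
    t=2.0669 [x] (3,6)
    t=3.2000 [y] (3,7) — stop
  → r_3 = 3.2000
beam 4: φ=45°, α=75°
  cosα=0.2588 sinα=0.9659 | (1,5) | tMaxX 3.0523 tMaxY 0.6212 | tΔX 3.8637 tΔY 1.0353
    t=0.6212 [y] (1,6)
    t=1.6564 [y] (1,7) — stop
  → r_4 = 1.6564
beam 5: φ=90°, α=120°
  cosα=-0.5000 sinα=0.8660 | (1,5) | tMaxX 0.4200 tMaxY 0.6928 | tΔX 2.0000 tΔY 1.1547
    t=0.4200 [x] (0,5) — stop
  → r_5 = 0.4200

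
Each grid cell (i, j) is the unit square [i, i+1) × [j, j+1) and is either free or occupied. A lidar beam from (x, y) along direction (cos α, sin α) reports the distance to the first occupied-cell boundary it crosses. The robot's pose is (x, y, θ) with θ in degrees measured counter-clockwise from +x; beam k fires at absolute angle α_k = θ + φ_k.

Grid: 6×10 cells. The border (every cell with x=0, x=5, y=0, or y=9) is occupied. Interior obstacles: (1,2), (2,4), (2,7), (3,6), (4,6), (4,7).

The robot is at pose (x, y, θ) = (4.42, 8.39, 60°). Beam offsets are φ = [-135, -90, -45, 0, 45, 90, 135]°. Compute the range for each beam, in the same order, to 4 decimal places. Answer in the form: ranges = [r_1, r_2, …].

ranges = [0.4038, 0.6697, 0.6005, 0.7044, 0.6315, 1.2200, 1.5068]

beam 1: φ=-135°, α=285°
  d=(0.2588,-0.9659)  start (4,8)  tX=2.2409 tY=0.4038  stride 1/|dx|=3.8637 1/|dy|=1.0353
    cross y-line → (4,7), t=0.4038 (wall)
  → r_1 = 0.4038
beam 2: φ=-90°, α=330°
  d=(0.8660,-0.5000)  start (4,8)  tX=0.6697 tY=0.7800  stride 1/|dx|=1.1547 1/|dy|=2.0000
    cross x-line → (5,8), t=0.6697 (wall)
  → r_2 = 0.6697
beam 3: φ=-45°, α=15°
  d=(0.9659,0.2588)  start (4,8)  tX=0.6005 tY=2.3569  stride 1/|dx|=1.0353 1/|dy|=3.8637
    cross x-line → (5,8), t=0.6005 (wall)
  → r_3 = 0.6005
beam 4: φ=0°, α=60°
  d=(0.5000,0.8660)  start (4,8)  tX=1.1600 tY=0.7044  stride 1/|dx|=2.0000 1/|dy|=1.1547
    cross y-line → (4,9), t=0.7044 (wall)
  → r_4 = 0.7044
beam 5: φ=45°, α=105°
  d=(-0.2588,0.9659)  start (4,8)  tX=1.6228 tY=0.6315  stride 1/|dx|=3.8637 1/|dy|=1.0353
    cross y-line → (4,9), t=0.6315 (wall)
  → r_5 = 0.6315
beam 6: φ=90°, α=150°
  d=(-0.8660,0.5000)  start (4,8)  tX=0.4850 tY=1.2200  stride 1/|dx|=1.1547 1/|dy|=2.0000
    cross x-line → (3,8), t=0.4850
    cross y-line → (3,9), t=1.2200 (wall)
  → r_6 = 1.2200
beam 7: φ=135°, α=195°
  d=(-0.9659,-0.2588)  start (4,8)  tX=0.4348 tY=1.5068  stride 1/|dx|=1.0353 1/|dy|=3.8637
    cross x-line → (3,8), t=0.4348
    cross x-line → (2,8), t=1.4701
    cross y-line → (2,7), t=1.5068 (wall)
  → r_7 = 1.5068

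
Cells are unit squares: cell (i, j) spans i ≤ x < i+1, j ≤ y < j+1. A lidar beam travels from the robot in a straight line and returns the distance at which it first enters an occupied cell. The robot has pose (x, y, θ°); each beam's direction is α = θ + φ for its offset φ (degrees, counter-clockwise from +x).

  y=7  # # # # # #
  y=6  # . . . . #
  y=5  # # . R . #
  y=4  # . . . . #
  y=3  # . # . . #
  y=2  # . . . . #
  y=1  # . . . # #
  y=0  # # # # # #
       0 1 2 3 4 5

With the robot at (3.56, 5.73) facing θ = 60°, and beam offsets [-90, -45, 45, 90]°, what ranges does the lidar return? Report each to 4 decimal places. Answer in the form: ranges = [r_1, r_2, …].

ranges = [1.6628, 1.4908, 1.3148, 2.5400]

beam 1: φ=-90°, α=330°
  dir = (cos 330°, sin 330°) = (0.8660, -0.5000); from cell (3,5)
  next x-line at t=0.5081, next y-line at t=1.4600; Δt_x=1.1547, Δt_y=2.0000
    x: enter (4,5) at t=0.5081
    y: enter (4,4) at t=1.4600
    x: enter (5,4) at t=1.6628 ← occupied
  → r_1 = 1.6628
beam 2: φ=-45°, α=15°
  dir = (cos 15°, sin 15°) = (0.9659, 0.2588); from cell (3,5)
  next x-line at t=0.4555, next y-line at t=1.0432; Δt_x=1.0353, Δt_y=3.8637
    x: enter (4,5) at t=0.4555
    y: enter (4,6) at t=1.0432
    x: enter (5,6) at t=1.4908 ← occupied
  → r_2 = 1.4908
beam 3: φ=45°, α=105°
  dir = (cos 105°, sin 105°) = (-0.2588, 0.9659); from cell (3,5)
  next x-line at t=2.1637, next y-line at t=0.2795; Δt_x=3.8637, Δt_y=1.0353
    y: enter (3,6) at t=0.2795
    y: enter (3,7) at t=1.3148 ← occupied
  → r_3 = 1.3148
beam 4: φ=90°, α=150°
  dir = (cos 150°, sin 150°) = (-0.8660, 0.5000); from cell (3,5)
  next x-line at t=0.6466, next y-line at t=0.5400; Δt_x=1.1547, Δt_y=2.0000
    y: enter (3,6) at t=0.5400
    x: enter (2,6) at t=0.6466
    x: enter (1,6) at t=1.8013
    y: enter (1,7) at t=2.5400 ← occupied
  → r_4 = 2.5400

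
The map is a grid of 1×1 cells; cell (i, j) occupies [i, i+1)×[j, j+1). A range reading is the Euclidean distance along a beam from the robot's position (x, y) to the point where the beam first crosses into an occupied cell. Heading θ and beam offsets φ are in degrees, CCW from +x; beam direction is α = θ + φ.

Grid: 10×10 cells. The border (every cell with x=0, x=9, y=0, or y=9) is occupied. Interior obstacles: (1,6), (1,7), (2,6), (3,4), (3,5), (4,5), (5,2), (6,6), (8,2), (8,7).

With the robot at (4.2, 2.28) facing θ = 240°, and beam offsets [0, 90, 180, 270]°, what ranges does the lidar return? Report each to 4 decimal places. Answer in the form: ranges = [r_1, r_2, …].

beam 1: φ=0°, α=240°
  direction (-0.5000, -0.8660); cell (4,2); t to first gridline: x 0.4000, y 0.3233 (then +2.0000 / +1.1547)
    (4,1) via y @ 0.3233
    (3,1) via x @ 0.4000
    (3,0) via y @ 1.4780  # hit
  → r_1 = 1.4780
beam 2: φ=90°, α=330°
  direction (0.8660, -0.5000); cell (4,2); t to first gridline: x 0.9238, y 0.5600 (then +1.1547 / +2.0000)
    (4,1) via y @ 0.5600
    (5,1) via x @ 0.9238
    (6,1) via x @ 2.0785
    (6,0) via y @ 2.5600  # hit
  → r_2 = 2.5600
beam 3: φ=180°, α=60°
  direction (0.5000, 0.8660); cell (4,2); t to first gridline: x 1.6000, y 0.8314 (then +2.0000 / +1.1547)
    (4,3) via y @ 0.8314
    (5,3) via x @ 1.6000
    (5,4) via y @ 1.9861
    (5,5) via y @ 3.1408
    (6,5) via x @ 3.6000
    (6,6) via y @ 4.2955  # hit
  → r_3 = 4.2955
beam 4: φ=270°, α=150°
  direction (-0.8660, 0.5000); cell (4,2); t to first gridline: x 0.2309, y 1.4400 (then +1.1547 / +2.0000)
    (3,2) via x @ 0.2309
    (2,2) via x @ 1.3856
    (2,3) via y @ 1.4400
    (1,3) via x @ 2.5403
    (1,4) via y @ 3.4400
    (0,4) via x @ 3.6950  # hit
  → r_4 = 3.6950

ranges = [1.4780, 2.5600, 4.2955, 3.6950]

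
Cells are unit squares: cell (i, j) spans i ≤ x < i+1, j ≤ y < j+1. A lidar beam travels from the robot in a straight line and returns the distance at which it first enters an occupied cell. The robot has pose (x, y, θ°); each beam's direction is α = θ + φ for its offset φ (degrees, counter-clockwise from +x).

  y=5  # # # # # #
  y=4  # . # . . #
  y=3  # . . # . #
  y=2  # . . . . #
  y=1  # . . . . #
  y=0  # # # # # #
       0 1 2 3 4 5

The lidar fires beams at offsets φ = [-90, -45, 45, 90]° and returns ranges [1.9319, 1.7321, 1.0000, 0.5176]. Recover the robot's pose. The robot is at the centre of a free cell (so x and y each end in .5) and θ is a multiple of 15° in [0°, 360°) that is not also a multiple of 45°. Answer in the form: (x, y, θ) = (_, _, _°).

Candidates: 14 free-cell centres × 16 headings = 224 poses. Raycast each; keep the one whose scan matches to 4 dp.
  (2.5, 1.5, 255°): beam 1 = 1.5529 ≠ 1.9319 ✗
  (1.5, 1.5, 195°): beam 2 = 0.5774 ≠ 1.7321 ✗
  (3.5, 1.5, 165°): beam 1 = 1.5529 ≠ 1.9319 ✗
  (2.5, 2.5, 210°): beam 1 = 2.8868 ≠ 1.9319 ✗
  …
  (4.5, 1.5, 165°): r_1=1.9319, r_2=1.7321, r_3=1.0000, r_4=0.5176 — all match ✓
No second candidate reproduces the full scan.

(x, y, θ) = (4.5, 1.5, 165°)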